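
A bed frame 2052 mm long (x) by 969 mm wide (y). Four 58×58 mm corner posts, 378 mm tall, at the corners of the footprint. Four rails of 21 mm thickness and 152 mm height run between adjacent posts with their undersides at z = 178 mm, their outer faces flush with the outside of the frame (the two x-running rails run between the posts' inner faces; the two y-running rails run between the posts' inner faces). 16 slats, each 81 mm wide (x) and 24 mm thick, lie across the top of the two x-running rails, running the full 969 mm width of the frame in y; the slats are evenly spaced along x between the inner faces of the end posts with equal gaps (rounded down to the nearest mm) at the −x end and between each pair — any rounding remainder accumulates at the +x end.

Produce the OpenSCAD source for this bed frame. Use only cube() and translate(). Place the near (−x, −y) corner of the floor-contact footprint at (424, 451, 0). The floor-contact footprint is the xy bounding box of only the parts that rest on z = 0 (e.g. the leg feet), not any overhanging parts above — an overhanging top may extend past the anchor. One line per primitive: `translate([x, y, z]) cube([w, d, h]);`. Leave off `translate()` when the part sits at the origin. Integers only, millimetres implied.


// slat z = rail_z + rail_h = 178 + 152 = 330
// slat gap = ⌊(1936 − 16·81) / 17⌋ = 37
translate([424, 451, 0]) cube([58, 58, 378]);
translate([424, 1362, 0]) cube([58, 58, 378]);
translate([2418, 451, 0]) cube([58, 58, 378]);
translate([2418, 1362, 0]) cube([58, 58, 378]);
translate([482, 451, 178]) cube([1936, 21, 152]);
translate([482, 1399, 178]) cube([1936, 21, 152]);
translate([424, 509, 178]) cube([21, 853, 152]);
translate([2455, 509, 178]) cube([21, 853, 152]);
translate([519, 451, 330]) cube([81, 969, 24]);
translate([637, 451, 330]) cube([81, 969, 24]);
translate([755, 451, 330]) cube([81, 969, 24]);
translate([873, 451, 330]) cube([81, 969, 24]);
translate([991, 451, 330]) cube([81, 969, 24]);
translate([1109, 451, 330]) cube([81, 969, 24]);
translate([1227, 451, 330]) cube([81, 969, 24]);
translate([1345, 451, 330]) cube([81, 969, 24]);
translate([1463, 451, 330]) cube([81, 969, 24]);
translate([1581, 451, 330]) cube([81, 969, 24]);
translate([1699, 451, 330]) cube([81, 969, 24]);
translate([1817, 451, 330]) cube([81, 969, 24]);
translate([1935, 451, 330]) cube([81, 969, 24]);
translate([2053, 451, 330]) cube([81, 969, 24]);
translate([2171, 451, 330]) cube([81, 969, 24]);
translate([2289, 451, 330]) cube([81, 969, 24]);


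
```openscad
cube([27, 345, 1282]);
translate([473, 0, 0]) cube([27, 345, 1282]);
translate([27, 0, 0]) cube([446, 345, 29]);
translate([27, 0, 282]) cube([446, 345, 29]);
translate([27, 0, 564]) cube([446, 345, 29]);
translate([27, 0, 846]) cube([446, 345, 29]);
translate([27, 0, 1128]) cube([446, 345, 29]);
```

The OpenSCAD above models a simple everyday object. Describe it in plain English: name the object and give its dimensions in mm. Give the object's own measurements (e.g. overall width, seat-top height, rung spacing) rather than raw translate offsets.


An open bookshelf. Two side panels, each 27 mm thick, 345 mm deep and 1282 mm tall, stand 500 mm apart (outside-to-outside). Between them sit 5 shelves, each 29 mm thick and 345 mm deep, spanning the full gap between the sides. The bottom shelf rests on the floor (its underside at z = 0) and the clear gap between one shelf's top and the next shelf's underside is 253 mm.


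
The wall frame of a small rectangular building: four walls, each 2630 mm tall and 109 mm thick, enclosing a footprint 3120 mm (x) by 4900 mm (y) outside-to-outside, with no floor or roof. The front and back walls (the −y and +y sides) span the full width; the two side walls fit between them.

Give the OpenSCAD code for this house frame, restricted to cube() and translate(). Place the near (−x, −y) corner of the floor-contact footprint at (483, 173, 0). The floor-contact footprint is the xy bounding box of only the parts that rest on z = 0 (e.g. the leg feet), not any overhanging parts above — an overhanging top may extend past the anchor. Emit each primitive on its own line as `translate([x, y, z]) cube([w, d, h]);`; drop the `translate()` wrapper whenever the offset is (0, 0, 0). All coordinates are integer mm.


translate([483, 173, 0]) cube([3120, 109, 2630]);
translate([483, 4964, 0]) cube([3120, 109, 2630]);
translate([483, 282, 0]) cube([109, 4682, 2630]);
translate([3494, 282, 0]) cube([109, 4682, 2630]);


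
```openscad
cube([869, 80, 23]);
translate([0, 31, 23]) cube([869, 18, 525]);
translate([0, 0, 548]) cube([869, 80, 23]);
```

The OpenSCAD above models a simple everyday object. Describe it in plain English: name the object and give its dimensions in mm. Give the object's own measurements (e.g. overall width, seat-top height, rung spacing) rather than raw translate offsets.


An I-beam lying along x, 869 mm long. Overall section height 571 mm. Two flanges 80 mm wide (y) and 23 mm thick, one on the floor and one at the top; a web 18 mm thick runs between them, centred on the flange width.


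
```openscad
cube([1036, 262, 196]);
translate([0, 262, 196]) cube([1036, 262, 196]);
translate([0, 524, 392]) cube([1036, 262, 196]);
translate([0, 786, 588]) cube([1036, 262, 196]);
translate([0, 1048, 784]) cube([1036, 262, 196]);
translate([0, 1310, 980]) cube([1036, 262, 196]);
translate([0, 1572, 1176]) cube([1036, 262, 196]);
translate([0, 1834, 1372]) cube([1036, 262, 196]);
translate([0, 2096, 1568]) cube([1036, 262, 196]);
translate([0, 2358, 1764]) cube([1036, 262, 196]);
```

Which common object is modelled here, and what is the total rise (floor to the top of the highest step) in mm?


A staircase. The total rise is 1960 mm.

10 identical blocks, each offset up and back from the previous — a staircase. Each step is 196 mm tall and there are 10 of them, so the total rise is 10 × 196 = 1960 mm.


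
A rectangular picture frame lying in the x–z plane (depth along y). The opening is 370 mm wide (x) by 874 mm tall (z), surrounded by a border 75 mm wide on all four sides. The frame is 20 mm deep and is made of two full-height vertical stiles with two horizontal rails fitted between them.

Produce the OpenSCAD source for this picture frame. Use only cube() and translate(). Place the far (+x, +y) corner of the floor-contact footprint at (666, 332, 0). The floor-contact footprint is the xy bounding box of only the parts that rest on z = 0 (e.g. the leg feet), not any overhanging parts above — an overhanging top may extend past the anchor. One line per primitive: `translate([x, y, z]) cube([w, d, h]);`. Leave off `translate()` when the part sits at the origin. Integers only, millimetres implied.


translate([146, 312, 0]) cube([75, 20, 1024]);
translate([591, 312, 0]) cube([75, 20, 1024]);
translate([221, 312, 0]) cube([370, 20, 75]);
translate([221, 312, 949]) cube([370, 20, 75]);


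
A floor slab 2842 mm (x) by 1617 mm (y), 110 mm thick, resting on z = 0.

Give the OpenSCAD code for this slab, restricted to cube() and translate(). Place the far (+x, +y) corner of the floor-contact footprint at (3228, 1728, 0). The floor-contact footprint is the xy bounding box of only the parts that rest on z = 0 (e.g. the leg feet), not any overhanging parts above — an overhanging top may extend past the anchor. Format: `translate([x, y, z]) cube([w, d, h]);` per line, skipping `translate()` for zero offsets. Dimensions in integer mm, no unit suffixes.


translate([386, 111, 0]) cube([2842, 1617, 110]);


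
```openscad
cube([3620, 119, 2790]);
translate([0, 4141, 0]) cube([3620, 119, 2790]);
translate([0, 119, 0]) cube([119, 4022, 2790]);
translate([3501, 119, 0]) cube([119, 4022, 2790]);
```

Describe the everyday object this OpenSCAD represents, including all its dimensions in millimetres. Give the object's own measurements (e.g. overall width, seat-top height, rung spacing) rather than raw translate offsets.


The wall frame of a small rectangular building: four walls, each 2790 mm tall and 119 mm thick, enclosing a footprint 3620 mm (x) by 4260 mm (y) outside-to-outside, with no floor or roof. The front and back walls (the −y and +y sides) span the full width; the two side walls fit between them.


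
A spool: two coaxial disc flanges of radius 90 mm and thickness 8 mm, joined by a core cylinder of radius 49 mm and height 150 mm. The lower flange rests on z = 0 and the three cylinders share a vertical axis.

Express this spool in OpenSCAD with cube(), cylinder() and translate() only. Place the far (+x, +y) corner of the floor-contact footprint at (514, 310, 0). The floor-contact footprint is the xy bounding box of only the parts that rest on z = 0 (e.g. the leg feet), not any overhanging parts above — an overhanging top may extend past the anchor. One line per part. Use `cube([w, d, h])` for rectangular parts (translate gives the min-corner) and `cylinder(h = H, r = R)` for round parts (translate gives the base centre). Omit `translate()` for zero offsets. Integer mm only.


translate([424, 220, 0]) cylinder(h = 8, r = 90);
translate([424, 220, 8]) cylinder(h = 150, r = 49);
translate([424, 220, 158]) cylinder(h = 8, r = 90);


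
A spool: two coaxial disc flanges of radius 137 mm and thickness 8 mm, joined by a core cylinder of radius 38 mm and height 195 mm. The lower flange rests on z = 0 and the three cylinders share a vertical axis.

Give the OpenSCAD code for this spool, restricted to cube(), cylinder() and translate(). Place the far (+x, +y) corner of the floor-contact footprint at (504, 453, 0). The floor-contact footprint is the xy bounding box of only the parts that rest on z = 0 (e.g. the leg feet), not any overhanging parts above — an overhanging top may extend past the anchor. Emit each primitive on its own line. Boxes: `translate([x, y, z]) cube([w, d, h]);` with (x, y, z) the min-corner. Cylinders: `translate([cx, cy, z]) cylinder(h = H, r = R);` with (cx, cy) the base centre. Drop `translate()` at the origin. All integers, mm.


translate([367, 316, 0]) cylinder(h = 8, r = 137);
translate([367, 316, 8]) cylinder(h = 195, r = 38);
translate([367, 316, 203]) cylinder(h = 8, r = 137);


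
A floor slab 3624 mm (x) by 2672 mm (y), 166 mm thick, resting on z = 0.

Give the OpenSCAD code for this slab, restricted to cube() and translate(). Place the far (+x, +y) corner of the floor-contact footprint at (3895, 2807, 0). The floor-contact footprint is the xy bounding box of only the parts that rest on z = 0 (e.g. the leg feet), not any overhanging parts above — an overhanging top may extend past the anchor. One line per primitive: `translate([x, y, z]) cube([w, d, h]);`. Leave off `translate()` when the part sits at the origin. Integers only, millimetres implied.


translate([271, 135, 0]) cube([3624, 2672, 166]);


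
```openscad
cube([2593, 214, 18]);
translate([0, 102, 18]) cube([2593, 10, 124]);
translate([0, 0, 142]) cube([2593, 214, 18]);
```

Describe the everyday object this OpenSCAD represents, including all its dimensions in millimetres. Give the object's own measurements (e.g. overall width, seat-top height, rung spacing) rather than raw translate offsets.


An I-beam lying along x, 2593 mm long. Overall section height 160 mm. Two flanges 214 mm wide (y) and 18 mm thick, one on the floor and one at the top; a web 10 mm thick runs between them, centred on the flange width.


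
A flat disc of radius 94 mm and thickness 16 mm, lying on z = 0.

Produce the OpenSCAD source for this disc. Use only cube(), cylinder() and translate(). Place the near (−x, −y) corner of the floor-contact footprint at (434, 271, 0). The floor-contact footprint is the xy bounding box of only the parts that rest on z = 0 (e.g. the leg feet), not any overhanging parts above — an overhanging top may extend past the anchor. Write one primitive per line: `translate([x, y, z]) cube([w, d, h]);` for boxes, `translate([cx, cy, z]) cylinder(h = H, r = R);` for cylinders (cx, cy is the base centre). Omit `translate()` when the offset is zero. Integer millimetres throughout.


translate([528, 365, 0]) cylinder(h = 16, r = 94);


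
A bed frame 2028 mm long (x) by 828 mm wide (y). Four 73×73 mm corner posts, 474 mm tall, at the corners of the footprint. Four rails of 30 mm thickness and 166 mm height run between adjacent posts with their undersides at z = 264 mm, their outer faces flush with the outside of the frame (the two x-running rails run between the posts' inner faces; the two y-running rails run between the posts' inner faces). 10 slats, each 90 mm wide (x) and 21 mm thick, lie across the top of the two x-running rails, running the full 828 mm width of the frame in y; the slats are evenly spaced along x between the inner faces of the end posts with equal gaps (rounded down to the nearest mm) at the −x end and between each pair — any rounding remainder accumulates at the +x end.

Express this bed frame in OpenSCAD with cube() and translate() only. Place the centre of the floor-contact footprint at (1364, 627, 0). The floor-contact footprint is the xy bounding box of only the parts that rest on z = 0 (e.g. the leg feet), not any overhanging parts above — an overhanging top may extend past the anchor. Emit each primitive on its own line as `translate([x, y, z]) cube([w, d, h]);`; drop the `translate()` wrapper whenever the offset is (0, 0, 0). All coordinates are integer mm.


translate([350, 213, 0]) cube([73, 73, 474]);
translate([350, 968, 0]) cube([73, 73, 474]);
translate([2305, 213, 0]) cube([73, 73, 474]);
translate([2305, 968, 0]) cube([73, 73, 474]);
translate([423, 213, 264]) cube([1882, 30, 166]);
translate([423, 1011, 264]) cube([1882, 30, 166]);
translate([350, 286, 264]) cube([30, 682, 166]);
translate([2348, 286, 264]) cube([30, 682, 166]);
translate([512, 213, 430]) cube([90, 828, 21]);
translate([691, 213, 430]) cube([90, 828, 21]);
translate([870, 213, 430]) cube([90, 828, 21]);
translate([1049, 213, 430]) cube([90, 828, 21]);
translate([1228, 213, 430]) cube([90, 828, 21]);
translate([1407, 213, 430]) cube([90, 828, 21]);
translate([1586, 213, 430]) cube([90, 828, 21]);
translate([1765, 213, 430]) cube([90, 828, 21]);
translate([1944, 213, 430]) cube([90, 828, 21]);
translate([2123, 213, 430]) cube([90, 828, 21]);


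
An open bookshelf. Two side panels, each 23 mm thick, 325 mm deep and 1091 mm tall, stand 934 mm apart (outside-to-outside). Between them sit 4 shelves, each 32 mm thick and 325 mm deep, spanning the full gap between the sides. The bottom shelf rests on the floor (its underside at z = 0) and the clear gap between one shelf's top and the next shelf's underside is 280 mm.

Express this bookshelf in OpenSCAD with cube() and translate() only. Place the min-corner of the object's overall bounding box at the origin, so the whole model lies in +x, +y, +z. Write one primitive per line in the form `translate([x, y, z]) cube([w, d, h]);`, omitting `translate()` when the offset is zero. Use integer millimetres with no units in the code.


cube([23, 325, 1091]);
translate([911, 0, 0]) cube([23, 325, 1091]);
translate([23, 0, 0]) cube([888, 325, 32]);
translate([23, 0, 312]) cube([888, 325, 32]);
translate([23, 0, 624]) cube([888, 325, 32]);
translate([23, 0, 936]) cube([888, 325, 32]);


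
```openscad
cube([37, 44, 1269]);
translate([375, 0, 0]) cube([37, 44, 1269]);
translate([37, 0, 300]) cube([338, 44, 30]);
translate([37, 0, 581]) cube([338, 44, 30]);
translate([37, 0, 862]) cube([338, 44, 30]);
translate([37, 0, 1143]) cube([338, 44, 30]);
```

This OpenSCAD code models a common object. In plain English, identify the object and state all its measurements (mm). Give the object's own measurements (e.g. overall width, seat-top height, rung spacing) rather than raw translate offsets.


A straight ladder. Two 37×44 mm vertical rails, 1269 mm tall, stand 412 mm apart (outside-to-outside) with their front faces coplanar on the −y side. 4 rungs, each 44 mm deep and 30 mm tall, span between the inner faces of the rails, front faces flush with the rails. The lowest rung's underside is at z = 300 mm and rungs are spaced 281 mm apart (underside to underside).


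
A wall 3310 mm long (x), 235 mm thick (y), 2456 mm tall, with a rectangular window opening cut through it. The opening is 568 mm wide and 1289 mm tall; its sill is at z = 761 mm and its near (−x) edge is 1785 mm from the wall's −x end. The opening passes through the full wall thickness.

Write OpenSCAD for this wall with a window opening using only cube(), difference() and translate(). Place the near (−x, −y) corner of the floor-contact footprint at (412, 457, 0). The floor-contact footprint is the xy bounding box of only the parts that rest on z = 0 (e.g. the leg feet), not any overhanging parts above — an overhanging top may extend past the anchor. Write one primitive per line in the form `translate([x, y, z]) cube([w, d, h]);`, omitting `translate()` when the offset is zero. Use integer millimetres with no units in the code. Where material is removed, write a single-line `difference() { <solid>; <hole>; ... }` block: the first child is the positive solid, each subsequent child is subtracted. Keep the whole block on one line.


difference() { translate([412, 457, 0]) cube([3310, 235, 2456]); translate([2197, 457, 761]) cube([568, 235, 1289]); }


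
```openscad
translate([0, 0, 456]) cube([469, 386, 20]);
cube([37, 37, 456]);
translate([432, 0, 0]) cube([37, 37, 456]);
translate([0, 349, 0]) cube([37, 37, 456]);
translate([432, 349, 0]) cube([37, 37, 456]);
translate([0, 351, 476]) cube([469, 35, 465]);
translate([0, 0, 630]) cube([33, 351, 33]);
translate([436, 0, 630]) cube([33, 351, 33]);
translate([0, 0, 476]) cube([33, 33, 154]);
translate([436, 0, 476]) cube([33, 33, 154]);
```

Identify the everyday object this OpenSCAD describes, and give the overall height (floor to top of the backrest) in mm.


A chair. The overall height is 941 mm.

A slab on four corner posts with a tall panel at the back — a chair. The seat slab sits at z = 456 with thickness 20, and the 465 mm backrest starts at the seat top, so the overall height is 456 + 20 + 465 = 941 mm.


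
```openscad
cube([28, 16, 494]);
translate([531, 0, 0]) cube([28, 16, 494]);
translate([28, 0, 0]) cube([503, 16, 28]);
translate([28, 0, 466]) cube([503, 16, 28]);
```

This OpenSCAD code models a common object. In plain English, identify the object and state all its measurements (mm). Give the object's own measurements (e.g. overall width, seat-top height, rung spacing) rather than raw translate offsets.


A rectangular picture frame lying in the x–z plane (depth along y). The opening is 503 mm wide (x) by 438 mm tall (z), surrounded by a border 28 mm wide on all four sides. The frame is 16 mm deep and is made of two full-height vertical stiles with two horizontal rails fitted between them.


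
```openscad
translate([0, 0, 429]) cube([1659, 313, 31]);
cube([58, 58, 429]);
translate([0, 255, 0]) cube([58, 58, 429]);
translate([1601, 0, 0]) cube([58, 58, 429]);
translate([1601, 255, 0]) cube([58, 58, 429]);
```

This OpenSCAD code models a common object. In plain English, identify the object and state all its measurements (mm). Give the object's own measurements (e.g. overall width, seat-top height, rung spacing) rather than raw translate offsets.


A bench: a 1659×313 mm seat slab, 31 mm thick, top at z = 460 mm, on four 58×58 mm square legs flush with the seat corners and standing on z = 0.


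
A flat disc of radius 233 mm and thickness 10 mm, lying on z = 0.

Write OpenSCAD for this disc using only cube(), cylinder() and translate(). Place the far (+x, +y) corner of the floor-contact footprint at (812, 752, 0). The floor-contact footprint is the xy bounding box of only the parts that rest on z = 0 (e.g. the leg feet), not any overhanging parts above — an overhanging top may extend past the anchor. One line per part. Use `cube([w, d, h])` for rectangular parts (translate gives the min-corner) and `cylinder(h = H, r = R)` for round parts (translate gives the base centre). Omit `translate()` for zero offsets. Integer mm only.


translate([579, 519, 0]) cylinder(h = 10, r = 233);


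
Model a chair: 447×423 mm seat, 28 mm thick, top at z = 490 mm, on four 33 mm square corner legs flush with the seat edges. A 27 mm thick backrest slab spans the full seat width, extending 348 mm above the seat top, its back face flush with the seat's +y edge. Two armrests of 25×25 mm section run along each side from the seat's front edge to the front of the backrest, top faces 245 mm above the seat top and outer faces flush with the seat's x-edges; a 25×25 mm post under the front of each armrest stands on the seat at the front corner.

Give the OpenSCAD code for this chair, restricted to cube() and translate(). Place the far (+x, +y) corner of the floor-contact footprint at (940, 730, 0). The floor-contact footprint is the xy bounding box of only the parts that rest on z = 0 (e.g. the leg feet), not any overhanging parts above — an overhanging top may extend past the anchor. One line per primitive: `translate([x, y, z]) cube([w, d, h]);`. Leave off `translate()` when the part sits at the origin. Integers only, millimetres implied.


// leg_h = 490 - 28 = 462
// arm post h = 245 - 25 = 220
translate([493, 307, 462]) cube([447, 423, 28]);
translate([493, 307, 0]) cube([33, 33, 462]);
translate([907, 307, 0]) cube([33, 33, 462]);
translate([493, 697, 0]) cube([33, 33, 462]);
translate([907, 697, 0]) cube([33, 33, 462]);
translate([493, 703, 490]) cube([447, 27, 348]);
translate([493, 307, 710]) cube([25, 396, 25]);
translate([915, 307, 710]) cube([25, 396, 25]);
translate([493, 307, 490]) cube([25, 25, 220]);
translate([915, 307, 490]) cube([25, 25, 220]);


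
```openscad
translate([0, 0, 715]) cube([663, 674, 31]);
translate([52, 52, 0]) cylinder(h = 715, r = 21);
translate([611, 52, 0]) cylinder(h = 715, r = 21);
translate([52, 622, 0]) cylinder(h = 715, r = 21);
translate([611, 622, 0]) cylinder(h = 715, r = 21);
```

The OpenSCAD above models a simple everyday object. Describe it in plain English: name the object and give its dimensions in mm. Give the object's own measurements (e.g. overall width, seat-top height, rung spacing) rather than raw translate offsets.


A table: top 663 mm (x) × 674 mm (y), 31 mm thick, upper face at z = 746 mm, on four round legs of 42 mm diameter, each leg's bounding box inset 31 mm from the nearest pair of top edges from z = 0 to the bottom of the top.


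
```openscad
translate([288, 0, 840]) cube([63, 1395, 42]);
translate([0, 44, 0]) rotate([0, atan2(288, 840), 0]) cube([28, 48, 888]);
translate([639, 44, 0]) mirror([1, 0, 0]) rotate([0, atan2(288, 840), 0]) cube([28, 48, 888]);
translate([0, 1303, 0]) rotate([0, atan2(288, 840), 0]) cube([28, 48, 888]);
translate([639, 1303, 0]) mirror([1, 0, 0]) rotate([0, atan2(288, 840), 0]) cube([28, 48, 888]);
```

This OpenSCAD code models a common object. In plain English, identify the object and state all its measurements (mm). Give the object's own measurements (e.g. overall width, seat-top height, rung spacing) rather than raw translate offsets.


A sawhorse. A 63×1395×42 mm beam (x, y, z) sits on two A-frame leg pairs. Each pair is two raked legs of 28×48 mm section (48 mm along y) splaying symmetrically in x. Each leg rises 840 mm vertically over 288 mm of horizontal reach and is 888 mm long along its own axis. Every leg's outer bottom edge rests on the floor and its outer top edge meets a bottom edge of the beam — the left legs (tilting toward +x) meet the beam's −x bottom edge, the right legs (their mirror images, tilting toward −x) meet its +x bottom edge — so the leg tops tuck under the beam, the beam's underside is 840 mm above the floor, and the feet are 639 mm apart outside-to-outside with the beam centred between them. The two leg pairs are set in 44 mm from either end of the beam.


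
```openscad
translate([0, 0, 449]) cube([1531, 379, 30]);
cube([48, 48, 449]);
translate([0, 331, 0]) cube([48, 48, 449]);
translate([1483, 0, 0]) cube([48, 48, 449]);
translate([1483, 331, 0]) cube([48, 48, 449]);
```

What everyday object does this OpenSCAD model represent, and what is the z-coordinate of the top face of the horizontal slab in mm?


A bench. The seat-top height is 479 mm.

A long slab on four corner posts — a bench. The slab sits at z = 449 with thickness 30, so the top is 449 + 30 = 479 mm.


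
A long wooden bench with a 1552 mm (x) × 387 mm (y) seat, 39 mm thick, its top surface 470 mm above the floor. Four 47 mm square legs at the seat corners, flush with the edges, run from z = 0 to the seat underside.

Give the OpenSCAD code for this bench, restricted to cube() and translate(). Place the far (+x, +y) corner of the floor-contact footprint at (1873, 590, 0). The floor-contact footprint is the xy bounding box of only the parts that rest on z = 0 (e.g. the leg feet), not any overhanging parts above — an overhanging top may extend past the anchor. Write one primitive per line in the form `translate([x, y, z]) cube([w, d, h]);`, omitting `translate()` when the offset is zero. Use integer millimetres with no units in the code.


translate([321, 203, 431]) cube([1552, 387, 39]);
translate([321, 203, 0]) cube([47, 47, 431]);
translate([321, 543, 0]) cube([47, 47, 431]);
translate([1826, 203, 0]) cube([47, 47, 431]);
translate([1826, 543, 0]) cube([47, 47, 431]);


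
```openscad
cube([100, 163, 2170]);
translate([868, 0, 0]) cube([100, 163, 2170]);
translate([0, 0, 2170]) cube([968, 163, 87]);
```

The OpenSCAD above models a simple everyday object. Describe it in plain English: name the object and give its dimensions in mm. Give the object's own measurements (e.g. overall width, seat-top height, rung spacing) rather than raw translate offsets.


A door frame. The clear opening is 768 mm wide and 2170 mm high. Two 100 mm wide jambs, 163 mm deep, stand either side of the opening from the floor to the top of the opening. A 87 mm thick head sits across the top of both jambs, spanning the full outside width of the frame.


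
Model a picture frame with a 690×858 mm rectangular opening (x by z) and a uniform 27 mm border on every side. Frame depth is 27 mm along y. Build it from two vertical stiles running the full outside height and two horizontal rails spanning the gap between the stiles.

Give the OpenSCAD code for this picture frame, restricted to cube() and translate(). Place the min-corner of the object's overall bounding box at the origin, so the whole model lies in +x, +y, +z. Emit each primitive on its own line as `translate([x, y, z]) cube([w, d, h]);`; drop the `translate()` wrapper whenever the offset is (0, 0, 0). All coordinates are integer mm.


cube([27, 27, 912]);
translate([717, 0, 0]) cube([27, 27, 912]);
translate([27, 0, 0]) cube([690, 27, 27]);
translate([27, 0, 885]) cube([690, 27, 27]);


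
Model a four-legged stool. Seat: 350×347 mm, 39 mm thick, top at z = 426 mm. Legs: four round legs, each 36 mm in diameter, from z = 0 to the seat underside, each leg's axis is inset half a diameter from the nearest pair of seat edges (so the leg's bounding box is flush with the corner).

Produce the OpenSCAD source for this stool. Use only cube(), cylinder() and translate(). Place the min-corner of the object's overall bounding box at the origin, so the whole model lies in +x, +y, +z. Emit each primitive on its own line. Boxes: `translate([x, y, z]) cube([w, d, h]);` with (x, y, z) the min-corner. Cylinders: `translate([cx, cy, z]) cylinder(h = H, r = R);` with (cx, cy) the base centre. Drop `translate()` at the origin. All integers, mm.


translate([0, 0, 387]) cube([350, 347, 39]);
translate([18, 18, 0]) cylinder(h = 387, r = 18);
translate([332, 18, 0]) cylinder(h = 387, r = 18);
translate([18, 329, 0]) cylinder(h = 387, r = 18);
translate([332, 329, 0]) cylinder(h = 387, r = 18);


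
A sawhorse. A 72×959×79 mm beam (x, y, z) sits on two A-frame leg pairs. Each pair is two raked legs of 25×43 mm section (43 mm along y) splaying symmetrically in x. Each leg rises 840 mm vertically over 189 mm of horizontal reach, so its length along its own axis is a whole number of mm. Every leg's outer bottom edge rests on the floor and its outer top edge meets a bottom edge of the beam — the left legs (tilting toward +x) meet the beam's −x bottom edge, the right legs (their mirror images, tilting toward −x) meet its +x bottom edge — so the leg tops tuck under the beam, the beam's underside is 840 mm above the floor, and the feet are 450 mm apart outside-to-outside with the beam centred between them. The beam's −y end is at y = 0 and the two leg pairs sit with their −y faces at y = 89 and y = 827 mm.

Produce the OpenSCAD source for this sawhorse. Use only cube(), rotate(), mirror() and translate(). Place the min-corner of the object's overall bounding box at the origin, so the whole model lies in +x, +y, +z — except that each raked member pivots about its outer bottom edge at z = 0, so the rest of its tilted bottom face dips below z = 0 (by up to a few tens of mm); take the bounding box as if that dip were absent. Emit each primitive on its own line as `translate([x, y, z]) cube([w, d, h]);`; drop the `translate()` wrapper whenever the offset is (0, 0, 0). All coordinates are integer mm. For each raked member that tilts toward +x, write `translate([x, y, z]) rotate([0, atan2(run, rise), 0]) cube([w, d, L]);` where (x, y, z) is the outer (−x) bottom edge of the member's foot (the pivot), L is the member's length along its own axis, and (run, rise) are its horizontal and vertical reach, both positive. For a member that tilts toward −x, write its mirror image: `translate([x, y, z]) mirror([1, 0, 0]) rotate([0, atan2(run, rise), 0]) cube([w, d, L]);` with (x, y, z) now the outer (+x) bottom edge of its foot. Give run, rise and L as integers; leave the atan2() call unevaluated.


// leg length = √(189² + 840²) = 861
// right-leg outer foot x = 2·189 + 72 = 450
// beam min-corner = (189, 0, 840)
translate([189, 0, 840]) cube([72, 959, 79]);
translate([0, 89, 0]) rotate([0, atan2(189, 840), 0]) cube([25, 43, 861]);
translate([450, 89, 0]) mirror([1, 0, 0]) rotate([0, atan2(189, 840), 0]) cube([25, 43, 861]);
translate([0, 827, 0]) rotate([0, atan2(189, 840), 0]) cube([25, 43, 861]);
translate([450, 827, 0]) mirror([1, 0, 0]) rotate([0, atan2(189, 840), 0]) cube([25, 43, 861]);


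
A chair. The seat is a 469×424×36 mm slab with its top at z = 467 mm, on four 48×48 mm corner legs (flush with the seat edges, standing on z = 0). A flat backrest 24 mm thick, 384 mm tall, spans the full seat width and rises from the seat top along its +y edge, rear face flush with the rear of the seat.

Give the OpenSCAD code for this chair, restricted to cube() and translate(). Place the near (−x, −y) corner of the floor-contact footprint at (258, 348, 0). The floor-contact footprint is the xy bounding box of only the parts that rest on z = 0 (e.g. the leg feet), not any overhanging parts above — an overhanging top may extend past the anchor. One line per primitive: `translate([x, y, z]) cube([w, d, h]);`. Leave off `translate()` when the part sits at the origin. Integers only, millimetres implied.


translate([258, 348, 431]) cube([469, 424, 36]);
translate([258, 348, 0]) cube([48, 48, 431]);
translate([679, 348, 0]) cube([48, 48, 431]);
translate([258, 724, 0]) cube([48, 48, 431]);
translate([679, 724, 0]) cube([48, 48, 431]);
translate([258, 748, 467]) cube([469, 24, 384]);


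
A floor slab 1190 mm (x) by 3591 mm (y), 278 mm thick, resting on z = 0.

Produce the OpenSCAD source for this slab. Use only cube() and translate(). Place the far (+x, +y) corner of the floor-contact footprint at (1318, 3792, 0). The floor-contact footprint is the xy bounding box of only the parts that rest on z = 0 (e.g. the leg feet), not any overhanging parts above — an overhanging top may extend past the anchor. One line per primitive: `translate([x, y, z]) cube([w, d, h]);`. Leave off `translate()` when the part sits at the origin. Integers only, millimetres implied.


translate([128, 201, 0]) cube([1190, 3591, 278]);


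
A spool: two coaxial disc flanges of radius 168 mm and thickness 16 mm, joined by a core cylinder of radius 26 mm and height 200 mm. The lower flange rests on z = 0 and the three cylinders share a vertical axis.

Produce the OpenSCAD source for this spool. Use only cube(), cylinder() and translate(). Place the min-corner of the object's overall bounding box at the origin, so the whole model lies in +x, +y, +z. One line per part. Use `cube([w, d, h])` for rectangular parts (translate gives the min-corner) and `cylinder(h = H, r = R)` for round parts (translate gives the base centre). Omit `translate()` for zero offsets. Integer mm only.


translate([168, 168, 0]) cylinder(h = 16, r = 168);
translate([168, 168, 16]) cylinder(h = 200, r = 26);
translate([168, 168, 216]) cylinder(h = 16, r = 168);


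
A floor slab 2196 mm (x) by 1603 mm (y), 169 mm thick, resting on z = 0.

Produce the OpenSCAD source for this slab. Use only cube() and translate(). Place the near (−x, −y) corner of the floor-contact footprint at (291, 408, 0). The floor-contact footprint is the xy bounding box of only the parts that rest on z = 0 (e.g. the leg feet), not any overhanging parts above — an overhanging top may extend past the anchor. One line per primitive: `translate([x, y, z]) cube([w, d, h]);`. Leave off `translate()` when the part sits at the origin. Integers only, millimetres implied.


translate([291, 408, 0]) cube([2196, 1603, 169]);


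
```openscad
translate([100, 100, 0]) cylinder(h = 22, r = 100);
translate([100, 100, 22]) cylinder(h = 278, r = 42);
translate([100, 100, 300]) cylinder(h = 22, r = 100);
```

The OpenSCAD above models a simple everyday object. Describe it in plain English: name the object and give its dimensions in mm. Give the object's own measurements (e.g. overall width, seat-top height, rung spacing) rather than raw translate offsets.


A spool: two coaxial disc flanges of radius 100 mm and thickness 22 mm, joined by a core cylinder of radius 42 mm and height 278 mm. The lower flange rests on z = 0 and the three cylinders share a vertical axis.


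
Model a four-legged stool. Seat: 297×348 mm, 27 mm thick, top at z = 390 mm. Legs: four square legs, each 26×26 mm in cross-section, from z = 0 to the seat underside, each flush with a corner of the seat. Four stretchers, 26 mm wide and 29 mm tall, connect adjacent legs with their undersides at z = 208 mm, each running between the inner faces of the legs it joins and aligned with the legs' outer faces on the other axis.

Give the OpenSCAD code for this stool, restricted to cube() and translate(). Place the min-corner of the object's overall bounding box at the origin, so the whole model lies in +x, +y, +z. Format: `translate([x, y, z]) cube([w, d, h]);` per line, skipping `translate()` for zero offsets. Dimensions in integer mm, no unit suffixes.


// leg_h = 390 - 27 = 363
// stretcher span = 297 - 2*26 = 245
translate([0, 0, 363]) cube([297, 348, 27]);
cube([26, 26, 363]);
translate([271, 0, 0]) cube([26, 26, 363]);
translate([0, 322, 0]) cube([26, 26, 363]);
translate([271, 322, 0]) cube([26, 26, 363]);
translate([26, 0, 208]) cube([245, 26, 29]);
translate([26, 322, 208]) cube([245, 26, 29]);
translate([0, 26, 208]) cube([26, 296, 29]);
translate([271, 26, 208]) cube([26, 296, 29]);


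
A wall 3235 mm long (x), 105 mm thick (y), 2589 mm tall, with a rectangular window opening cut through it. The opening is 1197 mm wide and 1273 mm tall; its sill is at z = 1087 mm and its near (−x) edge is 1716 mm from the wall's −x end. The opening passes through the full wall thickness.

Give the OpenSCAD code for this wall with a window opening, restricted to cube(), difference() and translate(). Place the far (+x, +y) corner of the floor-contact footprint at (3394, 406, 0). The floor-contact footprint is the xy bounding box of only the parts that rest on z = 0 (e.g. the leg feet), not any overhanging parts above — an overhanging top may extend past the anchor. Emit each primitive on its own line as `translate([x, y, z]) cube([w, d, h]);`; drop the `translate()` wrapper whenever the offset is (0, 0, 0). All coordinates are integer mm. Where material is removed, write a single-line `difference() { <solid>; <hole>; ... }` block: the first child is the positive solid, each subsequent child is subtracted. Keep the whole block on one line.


difference() { translate([159, 301, 0]) cube([3235, 105, 2589]); translate([1875, 301, 1087]) cube([1197, 105, 1273]); }


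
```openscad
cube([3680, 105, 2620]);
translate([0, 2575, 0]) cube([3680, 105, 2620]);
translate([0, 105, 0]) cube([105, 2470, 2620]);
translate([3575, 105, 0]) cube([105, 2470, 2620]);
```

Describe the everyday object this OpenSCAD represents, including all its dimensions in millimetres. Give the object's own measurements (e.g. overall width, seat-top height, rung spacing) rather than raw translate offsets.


The wall frame of a small rectangular building: four walls, each 2620 mm tall and 105 mm thick, enclosing a footprint 3680 mm (x) by 2680 mm (y) outside-to-outside, with no floor or roof. The front and back walls (the −y and +y sides) span the full width; the two side walls fit between them.


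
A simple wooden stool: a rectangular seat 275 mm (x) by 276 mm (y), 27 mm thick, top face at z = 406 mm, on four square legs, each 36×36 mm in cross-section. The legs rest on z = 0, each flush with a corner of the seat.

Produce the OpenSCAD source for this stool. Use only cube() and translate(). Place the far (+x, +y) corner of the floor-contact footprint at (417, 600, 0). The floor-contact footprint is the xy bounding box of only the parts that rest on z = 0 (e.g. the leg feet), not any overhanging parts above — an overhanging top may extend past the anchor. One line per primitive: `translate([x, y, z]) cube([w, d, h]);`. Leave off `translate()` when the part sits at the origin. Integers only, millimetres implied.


translate([142, 324, 379]) cube([275, 276, 27]);
translate([142, 324, 0]) cube([36, 36, 379]);
translate([381, 324, 0]) cube([36, 36, 379]);
translate([142, 564, 0]) cube([36, 36, 379]);
translate([381, 564, 0]) cube([36, 36, 379]);


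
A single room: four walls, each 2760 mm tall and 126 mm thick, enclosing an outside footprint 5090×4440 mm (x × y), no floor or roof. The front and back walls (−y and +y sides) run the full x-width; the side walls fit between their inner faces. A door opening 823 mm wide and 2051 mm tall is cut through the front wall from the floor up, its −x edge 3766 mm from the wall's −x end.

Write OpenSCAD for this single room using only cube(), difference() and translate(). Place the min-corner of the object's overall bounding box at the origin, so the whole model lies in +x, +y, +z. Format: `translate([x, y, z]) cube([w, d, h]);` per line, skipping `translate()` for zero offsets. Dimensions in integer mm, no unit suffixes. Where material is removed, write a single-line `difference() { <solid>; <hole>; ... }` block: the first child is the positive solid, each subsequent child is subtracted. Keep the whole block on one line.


difference() { cube([5090, 126, 2760]); translate([3766, 0, 0]) cube([823, 126, 2051]); }
translate([0, 4314, 0]) cube([5090, 126, 2760]);
translate([0, 126, 0]) cube([126, 4188, 2760]);
translate([4964, 126, 0]) cube([126, 4188, 2760]);


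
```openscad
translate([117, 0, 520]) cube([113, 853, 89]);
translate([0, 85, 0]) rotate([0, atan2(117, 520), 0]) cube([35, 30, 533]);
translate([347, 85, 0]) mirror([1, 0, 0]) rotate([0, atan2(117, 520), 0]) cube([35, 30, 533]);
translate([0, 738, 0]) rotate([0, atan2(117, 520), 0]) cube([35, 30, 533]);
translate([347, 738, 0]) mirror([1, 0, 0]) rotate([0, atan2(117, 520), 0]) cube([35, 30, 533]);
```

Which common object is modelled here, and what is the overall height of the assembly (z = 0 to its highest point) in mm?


A sawhorse. The overall height is 609 mm.

A beam across two mirrored pairs of raked legs — a sawhorse. The beam's underside is at z = 520 (matching the legs' vertical rise in atan2(117, 520)) and the beam is 89 mm tall, so its top is at 520 + 89 = 609 mm. The raked legs top out at the beam's underside, so that is the highest point.
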